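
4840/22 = 220=220.00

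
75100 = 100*751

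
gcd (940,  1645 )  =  235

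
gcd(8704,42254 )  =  2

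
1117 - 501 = 616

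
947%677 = 270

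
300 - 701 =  - 401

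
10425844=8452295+1973549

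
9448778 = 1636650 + 7812128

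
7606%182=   144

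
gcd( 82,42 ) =2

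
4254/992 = 4 + 143/496 = 4.29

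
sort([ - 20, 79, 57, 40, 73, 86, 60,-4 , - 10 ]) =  [ - 20, - 10, - 4, 40,57, 60,  73, 79, 86 ] 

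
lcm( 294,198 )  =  9702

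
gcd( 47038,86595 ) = 1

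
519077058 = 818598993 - 299521935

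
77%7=0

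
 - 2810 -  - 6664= 3854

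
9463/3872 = 2+1719/3872  =  2.44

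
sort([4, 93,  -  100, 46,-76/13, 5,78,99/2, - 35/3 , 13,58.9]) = [ - 100,-35/3, - 76/13, 4,5, 13,46, 99/2,58.9, 78,93] 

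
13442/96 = 140 + 1/48 = 140.02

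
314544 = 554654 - 240110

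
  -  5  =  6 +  - 11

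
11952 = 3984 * 3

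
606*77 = 46662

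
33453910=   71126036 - 37672126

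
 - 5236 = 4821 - 10057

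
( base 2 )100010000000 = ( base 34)1U0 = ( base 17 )790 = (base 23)42e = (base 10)2176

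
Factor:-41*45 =  -  3^2*5^1 * 41^1 = -1845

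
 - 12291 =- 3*4097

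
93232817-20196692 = 73036125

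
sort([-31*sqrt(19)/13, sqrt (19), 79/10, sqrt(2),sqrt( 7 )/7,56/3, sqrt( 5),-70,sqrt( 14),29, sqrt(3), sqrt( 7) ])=[- 70,- 31*sqrt(19 )/13 , sqrt( 7) /7, sqrt( 2),sqrt( 3),sqrt( 5),  sqrt( 7) , sqrt( 14) , sqrt ( 19), 79/10,  56/3,29 ] 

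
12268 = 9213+3055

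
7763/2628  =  2+2507/2628  =  2.95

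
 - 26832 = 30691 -57523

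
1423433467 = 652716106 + 770717361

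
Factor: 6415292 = 2^2 * 13^1 *107^1*1153^1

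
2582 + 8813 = 11395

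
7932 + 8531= 16463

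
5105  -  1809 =3296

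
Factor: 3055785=3^1*5^1*137^1*1487^1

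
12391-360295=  - 347904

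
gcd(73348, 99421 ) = 1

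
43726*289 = 12636814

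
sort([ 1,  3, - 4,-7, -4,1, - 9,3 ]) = [-9, - 7 , - 4, - 4,1,1,  3,3] 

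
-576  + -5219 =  - 5795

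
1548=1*1548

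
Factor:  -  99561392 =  - 2^4*7^1 * 167^1*5323^1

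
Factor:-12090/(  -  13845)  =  62/71=2^1*31^1 *71^( - 1 )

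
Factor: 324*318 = 2^3*3^5 * 53^1 = 103032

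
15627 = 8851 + 6776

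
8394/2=4197 = 4197.00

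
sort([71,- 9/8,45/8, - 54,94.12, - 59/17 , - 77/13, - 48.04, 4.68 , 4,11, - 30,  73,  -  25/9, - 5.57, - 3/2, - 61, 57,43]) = [ - 61, - 54, - 48.04,-30, - 77/13, - 5.57,-59/17, - 25/9, - 3/2,-9/8,4,4.68, 45/8,11, 43, 57,71 , 73 , 94.12]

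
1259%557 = 145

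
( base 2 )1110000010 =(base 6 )4054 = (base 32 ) s2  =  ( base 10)898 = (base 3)1020021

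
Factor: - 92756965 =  - 5^1*7^1*37^1 * 41^1*1747^1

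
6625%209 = 146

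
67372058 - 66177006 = 1195052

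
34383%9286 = 6525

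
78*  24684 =1925352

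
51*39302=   2004402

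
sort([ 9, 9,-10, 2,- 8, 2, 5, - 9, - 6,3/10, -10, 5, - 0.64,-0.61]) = [ - 10, - 10 , - 9, - 8, - 6, - 0.64, - 0.61, 3/10, 2, 2, 5,  5,9, 9 ]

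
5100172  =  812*6281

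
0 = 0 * 15652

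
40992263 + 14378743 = 55371006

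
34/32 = 1 + 1/16  =  1.06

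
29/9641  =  29/9641  =  0.00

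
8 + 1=9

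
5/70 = 1/14 = 0.07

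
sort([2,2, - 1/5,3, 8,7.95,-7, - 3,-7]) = [-7, - 7, - 3 ,  -  1/5,2, 2,  3, 7.95,8 ] 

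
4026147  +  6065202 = 10091349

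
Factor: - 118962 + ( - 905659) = -13^1*269^1*293^1=- 1024621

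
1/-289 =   -  1/289= - 0.00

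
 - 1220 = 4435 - 5655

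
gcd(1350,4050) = 1350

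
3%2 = 1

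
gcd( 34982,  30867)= 1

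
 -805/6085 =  - 1 + 1056/1217 = - 0.13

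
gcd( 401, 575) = 1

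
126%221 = 126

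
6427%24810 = 6427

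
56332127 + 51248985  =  107581112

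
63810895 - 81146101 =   -  17335206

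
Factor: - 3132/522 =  - 6 = - 2^1*3^1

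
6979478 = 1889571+5089907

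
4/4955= 4/4955 = 0.00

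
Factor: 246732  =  2^2*3^1*29^1*709^1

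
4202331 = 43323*97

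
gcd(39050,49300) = 50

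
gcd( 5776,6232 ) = 152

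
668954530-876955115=-208000585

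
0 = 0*204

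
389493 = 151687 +237806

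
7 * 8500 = 59500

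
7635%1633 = 1103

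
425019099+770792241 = 1195811340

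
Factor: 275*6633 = 1824075 = 3^2*5^2 * 11^2*67^1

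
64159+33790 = 97949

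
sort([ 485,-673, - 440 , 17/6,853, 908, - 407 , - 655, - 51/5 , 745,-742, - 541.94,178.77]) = [-742,-673, - 655, - 541.94, - 440, - 407,-51/5 , 17/6,  178.77,485, 745, 853, 908 ]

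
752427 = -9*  (-83603)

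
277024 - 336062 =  - 59038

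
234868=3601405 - 3366537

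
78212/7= 78212/7 = 11173.14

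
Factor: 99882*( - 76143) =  - 2^1*3^3*17^1*31^1*179^1*1493^1 = - 7605315126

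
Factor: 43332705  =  3^3*5^1*13^1 *24691^1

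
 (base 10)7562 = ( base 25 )c2c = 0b1110110001010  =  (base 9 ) 11332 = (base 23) e6i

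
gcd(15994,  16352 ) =2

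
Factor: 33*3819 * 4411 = 3^2 * 11^2*19^1*67^1 * 401^1 = 555905097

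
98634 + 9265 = 107899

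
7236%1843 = 1707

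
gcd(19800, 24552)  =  792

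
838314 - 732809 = 105505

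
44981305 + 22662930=67644235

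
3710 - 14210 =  - 10500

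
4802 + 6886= 11688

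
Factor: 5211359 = 5211359^1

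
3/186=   1/62 = 0.02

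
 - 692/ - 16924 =173/4231 = 0.04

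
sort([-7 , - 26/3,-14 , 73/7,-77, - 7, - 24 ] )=[-77, - 24,  -  14,-26/3, - 7, -7,73/7]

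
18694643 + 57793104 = 76487747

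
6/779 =6/779 = 0.01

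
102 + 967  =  1069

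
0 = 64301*0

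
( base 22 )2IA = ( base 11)103A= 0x55e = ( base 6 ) 10210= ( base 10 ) 1374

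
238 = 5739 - 5501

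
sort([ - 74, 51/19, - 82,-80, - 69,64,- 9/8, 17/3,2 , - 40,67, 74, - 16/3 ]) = [  -  82, - 80, - 74, -69,-40 , - 16/3, - 9/8, 2,51/19, 17/3,  64,67 , 74]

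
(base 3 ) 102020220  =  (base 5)230310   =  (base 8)20015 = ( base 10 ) 8205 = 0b10000000001101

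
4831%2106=619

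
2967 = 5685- 2718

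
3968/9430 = 1984/4715 = 0.42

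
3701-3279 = 422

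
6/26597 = 6/26597 = 0.00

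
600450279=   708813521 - 108363242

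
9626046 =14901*646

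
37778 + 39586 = 77364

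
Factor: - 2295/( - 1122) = 45/22 = 2^(-1 ) * 3^2*5^1*11^(  -  1) 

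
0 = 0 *865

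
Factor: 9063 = 3^2*19^1*53^1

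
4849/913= 5+ 284/913  =  5.31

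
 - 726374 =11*( - 66034 ) 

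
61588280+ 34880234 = 96468514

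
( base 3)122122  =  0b111011100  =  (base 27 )HH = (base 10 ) 476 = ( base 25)J1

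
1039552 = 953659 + 85893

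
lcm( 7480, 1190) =52360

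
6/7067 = 6/7067 = 0.00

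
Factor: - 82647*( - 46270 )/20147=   2^1 * 3^3*5^1*7^1*661^1 *3061^1*20147^(- 1 ) = 3824076690/20147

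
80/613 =80/613 = 0.13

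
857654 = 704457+153197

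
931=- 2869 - -3800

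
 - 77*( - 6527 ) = 502579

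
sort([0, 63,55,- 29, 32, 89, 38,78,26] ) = [ - 29,0, 26,  32,38, 55,63, 78,89 ] 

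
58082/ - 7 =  - 58082/7 = - 8297.43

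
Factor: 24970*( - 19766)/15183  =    -  2^2*3^( - 2)*5^1 * 7^(-1)*11^1*227^1*241^( - 1 )*9883^1 = -493557020/15183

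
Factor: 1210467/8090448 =2^( - 4)*23^1*41^ (  -  1 )*53^1*331^1* 4111^( - 1 ) = 403489/2696816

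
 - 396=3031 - 3427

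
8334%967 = 598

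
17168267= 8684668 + 8483599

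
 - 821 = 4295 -5116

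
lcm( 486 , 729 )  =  1458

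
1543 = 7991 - 6448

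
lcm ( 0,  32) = 0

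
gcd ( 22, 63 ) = 1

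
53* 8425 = 446525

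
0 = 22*0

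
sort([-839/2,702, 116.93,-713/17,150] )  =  [-839/2,-713/17,116.93,150,702]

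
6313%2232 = 1849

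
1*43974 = 43974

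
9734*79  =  768986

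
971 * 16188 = 15718548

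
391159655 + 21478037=412637692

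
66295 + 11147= 77442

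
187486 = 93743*2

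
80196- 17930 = 62266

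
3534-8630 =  - 5096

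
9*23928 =215352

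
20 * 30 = 600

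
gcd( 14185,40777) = 1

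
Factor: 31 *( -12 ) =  -372 =- 2^2 * 3^1 * 31^1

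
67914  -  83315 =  - 15401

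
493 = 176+317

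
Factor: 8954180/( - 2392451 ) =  - 2^2 * 5^1*73^1*307^ (-1 )*6133^1  *7793^( - 1) 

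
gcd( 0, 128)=128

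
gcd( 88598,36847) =1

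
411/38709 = 137/12903 = 0.01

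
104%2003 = 104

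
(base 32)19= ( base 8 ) 51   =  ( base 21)1K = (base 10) 41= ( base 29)1c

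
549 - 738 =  - 189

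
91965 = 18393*5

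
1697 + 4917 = 6614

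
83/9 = 9+2/9 =9.22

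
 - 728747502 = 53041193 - 781788695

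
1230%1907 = 1230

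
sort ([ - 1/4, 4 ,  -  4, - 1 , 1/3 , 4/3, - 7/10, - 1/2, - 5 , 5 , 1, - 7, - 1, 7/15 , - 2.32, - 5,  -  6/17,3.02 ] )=[ - 7 , - 5, - 5,  -  4, - 2.32 , - 1, - 1 , - 7/10, - 1/2, - 6/17 , - 1/4, 1/3,7/15 , 1, 4/3,3.02,4, 5 ] 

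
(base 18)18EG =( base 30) 9jm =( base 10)8692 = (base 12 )5044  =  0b10000111110100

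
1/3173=1/3173 = 0.00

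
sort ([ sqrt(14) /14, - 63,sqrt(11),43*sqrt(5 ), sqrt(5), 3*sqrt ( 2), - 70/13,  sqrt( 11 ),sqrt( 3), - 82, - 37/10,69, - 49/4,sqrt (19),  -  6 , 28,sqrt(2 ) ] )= [-82, - 63, - 49/4,-6, - 70/13, - 37/10, sqrt(14 ) /14 , sqrt (2),sqrt(3 ), sqrt(5 ),sqrt(11), sqrt( 11 ),3*sqrt( 2),sqrt(19),28,69  ,  43*sqrt(5)]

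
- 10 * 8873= -88730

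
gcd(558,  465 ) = 93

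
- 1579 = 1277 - 2856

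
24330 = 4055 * 6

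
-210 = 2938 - 3148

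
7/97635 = 7/97635 = 0.00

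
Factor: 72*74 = 2^4 * 3^2 * 37^1= 5328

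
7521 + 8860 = 16381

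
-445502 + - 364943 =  - 810445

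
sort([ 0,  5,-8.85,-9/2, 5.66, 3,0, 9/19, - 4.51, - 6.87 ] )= [-8.85, - 6.87,-4.51 , - 9/2, 0, 0 , 9/19, 3, 5 , 5.66 ]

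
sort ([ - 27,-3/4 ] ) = [ - 27, - 3/4]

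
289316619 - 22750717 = 266565902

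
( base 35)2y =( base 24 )48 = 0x68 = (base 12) 88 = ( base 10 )104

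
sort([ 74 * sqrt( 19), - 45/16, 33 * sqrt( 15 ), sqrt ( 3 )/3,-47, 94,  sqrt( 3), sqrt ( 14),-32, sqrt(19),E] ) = [ - 47,  -  32, - 45/16,  sqrt( 3 )/3, sqrt( 3 ),E , sqrt(14 ), sqrt( 19),94 , 33 *sqrt( 15 ), 74*sqrt(19 )]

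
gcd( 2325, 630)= 15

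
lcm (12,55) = 660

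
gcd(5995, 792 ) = 11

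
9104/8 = 1138 = 1138.00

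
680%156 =56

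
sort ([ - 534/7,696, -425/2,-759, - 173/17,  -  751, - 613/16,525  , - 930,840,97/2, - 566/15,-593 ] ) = [ - 930 ,  -  759, - 751,- 593, - 425/2 , - 534/7,- 613/16, - 566/15, - 173/17,97/2,525,696,840 ]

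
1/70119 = 1/70119 = 0.00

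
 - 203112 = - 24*8463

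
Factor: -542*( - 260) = 2^3*5^1*13^1*271^1 =140920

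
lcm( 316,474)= 948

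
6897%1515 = 837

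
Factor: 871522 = 2^1 *17^1*25633^1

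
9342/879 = 3114/293 =10.63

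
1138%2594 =1138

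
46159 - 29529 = 16630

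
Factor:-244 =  - 2^2*61^1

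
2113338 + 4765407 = 6878745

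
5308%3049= 2259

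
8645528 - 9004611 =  - 359083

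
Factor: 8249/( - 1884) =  - 2^( - 2 ) * 3^(  -  1 )*73^1*113^1 * 157^(-1) 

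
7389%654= 195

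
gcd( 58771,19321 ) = 1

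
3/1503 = 1/501 = 0.00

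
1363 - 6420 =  - 5057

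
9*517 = 4653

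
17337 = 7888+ 9449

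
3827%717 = 242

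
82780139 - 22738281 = 60041858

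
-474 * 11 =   -  5214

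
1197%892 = 305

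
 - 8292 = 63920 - 72212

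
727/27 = 727/27 = 26.93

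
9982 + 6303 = 16285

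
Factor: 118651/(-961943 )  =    -  13^1*9127^1*961943^( - 1 )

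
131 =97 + 34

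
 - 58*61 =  - 3538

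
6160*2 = 12320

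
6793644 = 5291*1284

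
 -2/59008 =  - 1/29504  =  -0.00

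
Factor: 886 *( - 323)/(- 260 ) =2^( - 1)*5^( - 1 )* 13^ ( - 1 )*17^1 * 19^1*443^1= 143089/130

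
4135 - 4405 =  - 270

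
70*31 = 2170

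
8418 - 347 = 8071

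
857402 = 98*8749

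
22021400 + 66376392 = 88397792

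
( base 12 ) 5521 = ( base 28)br5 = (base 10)9385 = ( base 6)111241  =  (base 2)10010010101001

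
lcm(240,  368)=5520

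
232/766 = 116/383 = 0.30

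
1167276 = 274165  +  893111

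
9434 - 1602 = 7832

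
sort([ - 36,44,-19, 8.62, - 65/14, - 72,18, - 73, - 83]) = [ - 83, - 73, - 72, - 36, - 19,-65/14, 8.62, 18, 44]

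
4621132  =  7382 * 626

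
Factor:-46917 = -3^2 *13^1*401^1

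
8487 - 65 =8422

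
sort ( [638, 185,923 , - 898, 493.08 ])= [ - 898,185, 493.08,  638, 923] 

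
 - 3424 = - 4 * 856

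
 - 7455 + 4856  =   - 2599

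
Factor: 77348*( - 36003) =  -2784760044= - 2^2*3^1 * 11^1* 61^1*317^1*1091^1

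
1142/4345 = 1142/4345 = 0.26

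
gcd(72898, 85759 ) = 1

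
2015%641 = 92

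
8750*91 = 796250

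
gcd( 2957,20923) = 1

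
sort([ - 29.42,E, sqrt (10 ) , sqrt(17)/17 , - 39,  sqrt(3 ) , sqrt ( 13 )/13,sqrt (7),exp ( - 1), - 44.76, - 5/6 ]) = [ - 44.76, - 39, -29.42, - 5/6, sqrt( 17)/17,sqrt (13)/13, exp( - 1) , sqrt(3), sqrt( 7),E, sqrt (10) ] 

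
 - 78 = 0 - 78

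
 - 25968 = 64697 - 90665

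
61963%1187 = 239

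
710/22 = 355/11 = 32.27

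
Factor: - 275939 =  - 275939^1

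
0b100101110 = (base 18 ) ge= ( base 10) 302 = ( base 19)fh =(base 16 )12E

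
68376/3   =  22792 = 22792.00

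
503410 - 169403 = 334007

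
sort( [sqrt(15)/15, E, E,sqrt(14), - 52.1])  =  [ - 52.1,sqrt(15)/15, E,E,sqrt(14 ) ] 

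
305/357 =305/357 =0.85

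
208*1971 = 409968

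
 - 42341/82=- 517+53/82= - 516.35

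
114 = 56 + 58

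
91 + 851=942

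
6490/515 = 12+62/103 = 12.60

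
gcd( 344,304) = 8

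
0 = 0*748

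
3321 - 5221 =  -1900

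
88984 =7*12712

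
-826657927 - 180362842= - 1007020769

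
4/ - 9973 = -1 + 9969/9973  =  -0.00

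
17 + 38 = 55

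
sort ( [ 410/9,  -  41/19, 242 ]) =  [ - 41/19,410/9, 242]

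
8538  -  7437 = 1101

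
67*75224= 5040008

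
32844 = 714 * 46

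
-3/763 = - 3/763= - 0.00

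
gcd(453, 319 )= 1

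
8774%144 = 134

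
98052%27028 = 16968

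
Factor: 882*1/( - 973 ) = -2^1*3^2*7^1*139^( - 1 )=- 126/139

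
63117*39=2461563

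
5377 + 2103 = 7480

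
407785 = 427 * 955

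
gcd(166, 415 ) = 83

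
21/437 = 21/437= 0.05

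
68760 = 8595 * 8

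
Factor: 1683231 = 3^1*11^2*4637^1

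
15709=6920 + 8789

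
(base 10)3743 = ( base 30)44n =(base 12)21BB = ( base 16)e9f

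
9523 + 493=10016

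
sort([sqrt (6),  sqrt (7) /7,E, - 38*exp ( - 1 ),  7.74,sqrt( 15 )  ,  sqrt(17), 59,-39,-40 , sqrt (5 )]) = [  -  40,  -  39, - 38*exp(-1), sqrt( 7)/7 , sqrt( 5 ),  sqrt( 6) , E, sqrt( 15), sqrt( 17),7.74, 59]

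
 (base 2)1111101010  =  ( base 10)1002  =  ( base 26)1ce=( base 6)4350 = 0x3EA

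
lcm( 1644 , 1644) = 1644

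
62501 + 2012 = 64513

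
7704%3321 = 1062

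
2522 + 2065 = 4587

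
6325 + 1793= 8118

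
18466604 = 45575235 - 27108631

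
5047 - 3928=1119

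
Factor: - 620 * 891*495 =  - 273447900 = - 2^2*3^6* 5^2*11^2 * 31^1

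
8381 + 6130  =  14511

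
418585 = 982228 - 563643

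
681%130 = 31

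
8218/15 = 8218/15=   547.87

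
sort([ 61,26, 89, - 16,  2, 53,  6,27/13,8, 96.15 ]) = [ - 16 , 2, 27/13,6, 8 , 26,53, 61 , 89, 96.15]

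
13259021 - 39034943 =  - 25775922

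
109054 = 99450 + 9604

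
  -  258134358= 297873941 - 556008299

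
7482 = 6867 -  - 615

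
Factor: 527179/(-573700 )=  - 2^( - 2)*5^( - 2)* 5737^( - 1)*527179^1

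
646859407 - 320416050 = 326443357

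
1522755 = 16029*95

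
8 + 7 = 15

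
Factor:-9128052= -2^2*3^5*9391^1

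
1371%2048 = 1371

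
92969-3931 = 89038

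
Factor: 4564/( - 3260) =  - 7/5 =- 5^( - 1)*7^1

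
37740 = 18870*2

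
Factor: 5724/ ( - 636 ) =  - 3^2 = - 9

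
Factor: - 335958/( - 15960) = 421/20 = 2^( - 2)* 5^ (-1)*421^1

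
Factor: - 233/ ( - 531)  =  3^( - 2) * 59^( -1 ) * 233^1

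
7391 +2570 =9961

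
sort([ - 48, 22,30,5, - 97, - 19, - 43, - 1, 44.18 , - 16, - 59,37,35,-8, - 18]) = [ - 97, -59, - 48, - 43, - 19, - 18 , - 16, - 8,- 1, 5,  22, 30,35, 37,44.18]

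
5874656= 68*86392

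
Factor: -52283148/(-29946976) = 13070787/7486744 = 2^(-3)*3^1*79^1*131^1*421^1 * 935843^( - 1) 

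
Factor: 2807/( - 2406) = -2^(-1 )*3^(-1)*7^1 = - 7/6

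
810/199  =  4  +  14/199 = 4.07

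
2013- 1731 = 282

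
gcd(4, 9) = 1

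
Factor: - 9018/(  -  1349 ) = 2^1 * 3^3*19^(- 1)*71^( - 1) * 167^1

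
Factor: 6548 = 2^2*1637^1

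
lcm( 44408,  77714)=310856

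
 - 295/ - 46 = 295/46 = 6.41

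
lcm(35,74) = 2590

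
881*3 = 2643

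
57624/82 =28812/41= 702.73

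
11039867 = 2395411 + 8644456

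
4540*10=45400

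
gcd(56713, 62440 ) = 1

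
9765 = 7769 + 1996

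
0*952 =0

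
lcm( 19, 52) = 988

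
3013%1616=1397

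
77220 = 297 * 260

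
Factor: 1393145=5^1*13^1*21433^1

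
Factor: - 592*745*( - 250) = 2^5*5^4*37^1*149^1 =110260000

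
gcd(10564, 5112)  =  4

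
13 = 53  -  40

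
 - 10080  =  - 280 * 36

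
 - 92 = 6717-6809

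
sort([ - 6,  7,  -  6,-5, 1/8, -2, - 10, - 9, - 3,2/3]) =[ - 10 , - 9 , - 6, - 6,-5, - 3, - 2,1/8, 2/3,7]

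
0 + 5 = 5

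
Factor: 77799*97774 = 2^1  *  3^1 * 19^1 * 31^1*83^1*25933^1  =  7606719426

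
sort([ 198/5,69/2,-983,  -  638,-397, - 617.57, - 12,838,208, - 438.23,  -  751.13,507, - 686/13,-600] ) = [ - 983, - 751.13, - 638 ,  -  617.57, - 600, - 438.23, -397, - 686/13, -12,69/2,198/5,208,507,838] 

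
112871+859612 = 972483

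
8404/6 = 1400  +  2/3 = 1400.67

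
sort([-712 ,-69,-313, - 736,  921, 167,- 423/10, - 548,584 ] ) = [ - 736, - 712,  -  548, - 313,-69 , - 423/10,167, 584, 921] 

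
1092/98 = 78/7 = 11.14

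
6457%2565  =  1327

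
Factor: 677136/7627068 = 56428/635589 = 2^2*3^( - 2)*14107^1*70621^( - 1 )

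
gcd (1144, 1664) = 104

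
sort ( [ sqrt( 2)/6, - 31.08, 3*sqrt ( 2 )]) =[ - 31.08, sqrt(2)/6, 3*sqrt(2)]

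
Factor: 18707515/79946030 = 3741503/15989206 = 2^( - 1)*43^ ( - 1 )*89^( - 1)*463^1  *2089^( - 1)*8081^1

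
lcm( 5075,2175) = 15225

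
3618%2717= 901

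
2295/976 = 2295/976  =  2.35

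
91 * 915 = 83265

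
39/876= 13/292 = 0.04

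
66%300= 66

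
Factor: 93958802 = 2^1*7^1 * 6711343^1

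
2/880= 1/440 = 0.00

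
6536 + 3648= 10184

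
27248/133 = 27248/133 = 204.87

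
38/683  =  38/683 = 0.06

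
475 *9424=4476400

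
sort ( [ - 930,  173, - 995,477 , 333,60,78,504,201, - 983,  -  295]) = [ - 995, - 983,-930,-295, 60,78, 173, 201,333,477,504]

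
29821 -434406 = -404585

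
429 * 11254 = 4827966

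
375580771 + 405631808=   781212579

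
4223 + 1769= 5992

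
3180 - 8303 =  - 5123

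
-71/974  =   - 71/974 = - 0.07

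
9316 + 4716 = 14032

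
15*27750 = 416250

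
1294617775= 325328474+969289301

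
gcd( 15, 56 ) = 1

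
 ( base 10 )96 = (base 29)39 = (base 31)33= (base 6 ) 240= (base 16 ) 60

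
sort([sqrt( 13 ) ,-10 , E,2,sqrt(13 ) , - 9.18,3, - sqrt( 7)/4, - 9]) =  [ - 10, - 9.18,-9,-sqrt (7) /4 , 2,E,3 , sqrt(13),sqrt( 13 )]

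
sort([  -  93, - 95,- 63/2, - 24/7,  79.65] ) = [ - 95, - 93, - 63/2,- 24/7,79.65 ]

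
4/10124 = 1/2531= 0.00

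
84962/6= 14160 + 1/3= 14160.33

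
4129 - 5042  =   - 913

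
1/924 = 1/924 = 0.00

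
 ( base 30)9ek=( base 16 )215c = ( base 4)2011130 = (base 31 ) 8RF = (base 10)8540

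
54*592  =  31968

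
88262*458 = 40423996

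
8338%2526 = 760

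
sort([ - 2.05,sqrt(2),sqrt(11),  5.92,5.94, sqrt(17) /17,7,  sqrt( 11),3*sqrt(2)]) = [ - 2.05, sqrt(17)/17,sqrt(2), sqrt( 11), sqrt( 11), 3*sqrt(2 ), 5.92 , 5.94,7] 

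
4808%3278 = 1530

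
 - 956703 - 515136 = -1471839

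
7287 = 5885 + 1402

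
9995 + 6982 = 16977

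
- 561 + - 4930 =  - 5491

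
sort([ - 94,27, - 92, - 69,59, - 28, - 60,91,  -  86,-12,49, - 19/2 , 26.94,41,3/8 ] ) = [ - 94, - 92, - 86, - 69, - 60,-28, - 12, - 19/2,3/8,26.94,27, 41, 49,59 , 91]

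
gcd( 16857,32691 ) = 3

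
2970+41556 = 44526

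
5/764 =5/764 = 0.01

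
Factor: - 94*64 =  - 6016 = - 2^7 * 47^1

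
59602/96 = 29801/48 = 620.85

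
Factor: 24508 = 2^2*11^1 * 557^1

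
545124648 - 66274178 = 478850470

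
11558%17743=11558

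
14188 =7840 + 6348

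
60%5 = 0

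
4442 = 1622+2820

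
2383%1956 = 427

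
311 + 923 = 1234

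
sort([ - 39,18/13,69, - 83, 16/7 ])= [-83,-39, 18/13,16/7,69 ] 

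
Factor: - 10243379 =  - 233^1*43963^1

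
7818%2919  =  1980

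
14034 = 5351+8683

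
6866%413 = 258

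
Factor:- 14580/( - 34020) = 3/7 = 3^1*7^(-1)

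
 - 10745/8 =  - 1344+ 7/8= - 1343.12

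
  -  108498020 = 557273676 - 665771696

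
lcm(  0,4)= 0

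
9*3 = 27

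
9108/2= 4554= 4554.00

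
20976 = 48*437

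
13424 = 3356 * 4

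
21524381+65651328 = 87175709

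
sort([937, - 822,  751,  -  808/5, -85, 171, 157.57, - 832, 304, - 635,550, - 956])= [ -956, -832, -822, - 635, - 808/5, - 85,157.57 , 171 , 304  ,  550 , 751 , 937]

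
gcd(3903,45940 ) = 1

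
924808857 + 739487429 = 1664296286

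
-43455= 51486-94941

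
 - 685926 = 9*( - 76214)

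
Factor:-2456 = -2^3*307^1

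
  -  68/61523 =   -  1 + 3615/3619 = -0.00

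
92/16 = 23/4 = 5.75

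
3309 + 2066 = 5375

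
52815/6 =8802 + 1/2  =  8802.50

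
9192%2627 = 1311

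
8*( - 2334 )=  -  18672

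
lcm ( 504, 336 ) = 1008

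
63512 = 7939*8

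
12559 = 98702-86143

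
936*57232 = 53569152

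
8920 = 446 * 20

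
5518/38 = 2759/19 = 145.21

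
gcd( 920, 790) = 10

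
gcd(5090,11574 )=2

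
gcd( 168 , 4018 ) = 14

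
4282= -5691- - 9973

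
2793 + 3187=5980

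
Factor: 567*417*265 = 62656335 = 3^5*5^1*7^1*53^1*139^1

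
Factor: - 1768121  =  -19^1*93059^1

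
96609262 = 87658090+8951172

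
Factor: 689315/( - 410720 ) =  - 2^( - 5 )*11^1*17^( - 1 )*83^1 = - 913/544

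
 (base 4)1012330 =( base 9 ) 6204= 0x11BC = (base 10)4540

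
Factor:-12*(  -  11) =2^2*3^1*11^1  =  132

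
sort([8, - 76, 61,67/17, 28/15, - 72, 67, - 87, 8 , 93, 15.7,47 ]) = [ -87,-76, -72, 28/15, 67/17,8, 8, 15.7, 47, 61,67,  93]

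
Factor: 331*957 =316767 = 3^1*11^1*29^1*331^1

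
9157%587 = 352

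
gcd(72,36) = 36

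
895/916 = 895/916=0.98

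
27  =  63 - 36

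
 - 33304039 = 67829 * ( - 491) 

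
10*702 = 7020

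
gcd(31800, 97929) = 3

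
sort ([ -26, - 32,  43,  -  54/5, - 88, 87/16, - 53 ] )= [ - 88, - 53,  -  32,-26,-54/5, 87/16,43]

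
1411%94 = 1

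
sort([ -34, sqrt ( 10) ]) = [- 34,sqrt( 10 )]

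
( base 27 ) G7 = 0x1b7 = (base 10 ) 439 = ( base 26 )gn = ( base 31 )E5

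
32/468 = 8/117 =0.07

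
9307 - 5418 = 3889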